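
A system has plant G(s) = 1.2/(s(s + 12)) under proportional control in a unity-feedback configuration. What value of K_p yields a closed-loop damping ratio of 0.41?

K_p = 178

Closed-loop characteristic equation: s² + 12s + K_p·1.2 = 0.
So ω_n = √(1.2K_p) and 2ζω_n = 12, giving ζ = 12/(2√(1.2K_p)).
Setting ζ = 0.41: √(1.2K_p) = 12/(2·0.41) = 14.63, so K_p = 214.2/1.2 = 178.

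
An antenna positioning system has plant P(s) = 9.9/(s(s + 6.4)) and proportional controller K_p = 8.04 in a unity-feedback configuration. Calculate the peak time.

T_p = 0.377 s

The closed-loop denominator s² + 6.4s + 79.6 gives ω_n = √79.6 = 8.922 and ζ = 6.4/(2ω_n) = 0.3587.
Damped frequency ω_d = ω_n√(1−ζ²) = 8.328 rad/s, so peak time T_p = π/ω_d = 0.377 s.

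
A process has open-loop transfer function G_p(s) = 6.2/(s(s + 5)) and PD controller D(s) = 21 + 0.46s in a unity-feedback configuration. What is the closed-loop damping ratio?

Forward path: (21 + 0.46s)·6.2/(s(s+5)). The closed-loop characteristic equation is s² + (5 + 6.2·0.46)s + 6.2·21 = 0.
That is s² + 7.852s + 130.2 = 0, so ω_n = 11.41 rad/s and ζ = 7.852/(2·11.41) = 0.3441.

ζ = 0.344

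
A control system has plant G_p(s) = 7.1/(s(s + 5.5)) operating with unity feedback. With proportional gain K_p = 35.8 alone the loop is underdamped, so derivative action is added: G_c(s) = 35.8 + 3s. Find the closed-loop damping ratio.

ζ = 0.84

Forward path: (35.8 + 3s)·7.1/(s(s+5.5)). The closed-loop characteristic equation is s² + (5.5 + 7.1·3)s + 7.1·35.8 = 0.
That is s² + 26.8s + 254.2 = 0, so ω_n = 15.94 rad/s and ζ = 26.8/(2·15.94) = 0.8405.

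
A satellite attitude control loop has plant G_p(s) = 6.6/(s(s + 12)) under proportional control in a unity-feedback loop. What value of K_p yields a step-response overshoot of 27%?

K_p = 36.9

From %OS = 100·exp(−πζ/√(1−ζ²)) = 27%, ζ = −ln(0.27)/√(π²+ln²(0.27)) = 0.3847.
Characteristic equation s² + 12s + 6.6K_p = 0 gives ζ = 12/(2√(6.6K_p)).
Setting ζ = 0.3847: √(6.6K_p) = 12/(2·0.3847) = 15.6, so K_p = 243.3/6.6 = 36.9.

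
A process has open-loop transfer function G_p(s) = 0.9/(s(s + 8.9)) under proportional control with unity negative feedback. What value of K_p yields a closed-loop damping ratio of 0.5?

K_p = 88

Closed-loop characteristic equation: s² + 8.9s + K_p·0.9 = 0.
So ω_n = √(0.9K_p) and 2ζω_n = 8.9, giving ζ = 8.9/(2√(0.9K_p)).
Setting ζ = 0.5: √(0.9K_p) = 8.9/(2·0.5) = 8.9, so K_p = 79.21/0.9 = 88.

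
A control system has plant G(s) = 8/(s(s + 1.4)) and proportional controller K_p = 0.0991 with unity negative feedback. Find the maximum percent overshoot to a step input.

The closed-loop denominator s² + 1.4s + 0.7928 gives ω_n = √0.7928 = 0.8904 and ζ = 1.4/(2ω_n) = 0.7862.
%OS = 100·exp(−πζ/√(1−ζ²)) = 100·exp(−π·0.7862/√0.3819) = 1.84%.

1.84%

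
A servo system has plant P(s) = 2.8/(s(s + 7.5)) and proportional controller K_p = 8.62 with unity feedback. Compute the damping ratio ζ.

The closed-loop denominator is s(s+7.5) + 8.62·2.8 = s² + 7.5s + 24.14.
Matching s² + 2ζω_n s + ω_n²: ω_n = √24.14 = 4.913 rad/s and 2ζω_n = 7.5, so ζ = 7.5/(2·4.913) = 0.763.

ζ = 0.763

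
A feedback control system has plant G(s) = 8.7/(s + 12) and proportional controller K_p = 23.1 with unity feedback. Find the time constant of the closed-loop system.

Closed-loop transfer function: T(s) = K_p·G(s)/(1 + K_p·G(s)) = 201/(s + 12 + 201) = 201/(s + 213).
Time constant τ = 1/213 = 0.0047 s.

τ = 0.0047 s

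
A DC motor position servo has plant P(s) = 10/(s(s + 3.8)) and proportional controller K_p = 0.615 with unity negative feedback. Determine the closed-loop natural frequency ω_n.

With unity feedback the closed-loop characteristic equation is s² + 3.8s + 0.615·10 = s² + 3.8s + 6.15 = 0.
Matching s² + 2ζω_n s + ω_n²: ω_n = √6.15 = 2.48 rad/s and 2ζω_n = 3.8, so ζ = 3.8/(2·2.48) = 0.766.

ω_n = 2.48 rad/s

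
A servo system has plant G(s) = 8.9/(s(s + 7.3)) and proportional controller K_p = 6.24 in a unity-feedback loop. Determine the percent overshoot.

The closed-loop denominator s² + 7.3s + 55.54 gives ω_n = √55.54 = 7.452 and ζ = 7.3/(2ω_n) = 0.4898.
%OS = 100·exp(−πζ/√(1−ζ²)) = 100·exp(−π·0.4898/√0.7601) = 17.1%.

17.1%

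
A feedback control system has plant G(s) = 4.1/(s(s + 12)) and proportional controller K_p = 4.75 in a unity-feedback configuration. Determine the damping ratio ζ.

1 + K_p·G(s) = 0 gives s² + 12s + 19.47 = 0.
Matching s² + 2ζω_n s + ω_n²: ω_n = √19.47 = 4.413 rad/s and 2ζω_n = 12, so ζ = 12/(2·4.413) = 1.36.

ζ = 1.36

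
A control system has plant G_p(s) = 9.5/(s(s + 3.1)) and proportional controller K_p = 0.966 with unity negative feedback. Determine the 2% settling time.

From 1 + K_pG_p(s) = 0: s² + 3.1s + 9.177 = 0 ⇒ ω_n = 3.029, ζ = 0.5117.
2% settling time T_s ≈ 4/(ζω_n) = 4/1.55 = 2.58 s.

T_s ≈ 2.58 s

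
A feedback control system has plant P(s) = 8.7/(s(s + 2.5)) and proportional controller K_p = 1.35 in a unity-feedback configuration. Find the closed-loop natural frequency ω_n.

ω_n = 3.43 rad/s

1 + K_p·P(s) = 0 gives s² + 2.5s + 11.74 = 0.
So ω_n² = 11.74 ⇒ ω_n = 3.427 rad/s, and ζ = 2.5/(2ω_n) = 0.365.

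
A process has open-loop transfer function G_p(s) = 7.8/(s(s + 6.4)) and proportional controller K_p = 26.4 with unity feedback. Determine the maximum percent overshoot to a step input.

48.7%

From 1 + K_pG_p(s) = 0: s² + 6.4s + 205.9 = 0 ⇒ ω_n = 14.35, ζ = 0.223.
%OS = 100·exp(−πζ/√(1−ζ²)) = 100·exp(−π·0.223/√0.9503) = 48.7%.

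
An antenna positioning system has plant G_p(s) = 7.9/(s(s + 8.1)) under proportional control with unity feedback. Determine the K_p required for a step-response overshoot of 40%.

From %OS = 100·exp(−πζ/√(1−ζ²)) = 40%, ζ = −ln(0.4)/√(π²+ln²(0.4)) = 0.28.
Characteristic equation s² + 8.1s + 7.9K_p = 0 gives ζ = 8.1/(2√(7.9K_p)).
Setting ζ = 0.28: √(7.9K_p) = 8.1/(2·0.28) = 14.46, so K_p = 209.2/7.9 = 26.5.

K_p = 26.5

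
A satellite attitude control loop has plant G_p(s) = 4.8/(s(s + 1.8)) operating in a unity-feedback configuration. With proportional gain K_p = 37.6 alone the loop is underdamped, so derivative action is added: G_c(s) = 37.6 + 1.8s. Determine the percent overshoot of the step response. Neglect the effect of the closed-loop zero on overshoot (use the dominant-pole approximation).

26.6%

Forward path: (37.6 + 1.8s)·4.8/(s(s+1.8)). The closed-loop characteristic equation is s² + (1.8 + 4.8·1.8)s + 4.8·37.6 = 0.
That is s² + 10.44s + 180.5 = 0, so ω_n = 13.43 rad/s and ζ = 10.44/(2·13.43) = 0.3886.
%OS = 100·exp(−πζ/√(1−ζ²)) = 26.6%.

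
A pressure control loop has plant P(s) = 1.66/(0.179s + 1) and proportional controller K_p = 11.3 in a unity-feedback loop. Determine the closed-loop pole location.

s = -110.4

Closed loop: T(s) = K_p·P/(1+K_p·P) = 18.76/(0.179s + 1 + 18.76), with pole at s = −(1 + 18.76)/0.179 = −110.4.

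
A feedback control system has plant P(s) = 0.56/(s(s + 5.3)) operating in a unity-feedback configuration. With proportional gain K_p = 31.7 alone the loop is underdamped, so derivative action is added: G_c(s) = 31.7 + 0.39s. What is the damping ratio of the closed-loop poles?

Forward path: (31.7 + 0.39s)·0.56/(s(s+5.3)). The closed-loop characteristic equation is s² + (5.3 + 0.56·0.39)s + 0.56·31.7 = 0.
That is s² + 5.518s + 17.75 = 0, so ω_n = 4.213 rad/s and ζ = 5.518/(2·4.213) = 0.6549.

ζ = 0.655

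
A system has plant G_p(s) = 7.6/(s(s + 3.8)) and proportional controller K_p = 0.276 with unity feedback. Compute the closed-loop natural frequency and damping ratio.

ω_n = 1.45 rad/s, ζ = 1.31

1 + K_p·G_p(s) = 0 gives s² + 3.8s + 2.098 = 0.
Matching s² + 2ζω_n s + ω_n²: ω_n = √2.098 = 1.448 rad/s and 2ζω_n = 3.8, so ζ = 3.8/(2·1.448) = 1.31.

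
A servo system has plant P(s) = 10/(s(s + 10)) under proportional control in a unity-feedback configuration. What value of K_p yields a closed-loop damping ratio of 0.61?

K_p = 6.72

Closed-loop characteristic equation: s² + 10s + K_p·10 = 0.
So ω_n = √(10K_p) and 2ζω_n = 10, giving ζ = 10/(2√(10K_p)).
Setting ζ = 0.61: √(10K_p) = 10/(2·0.61) = 8.197, so K_p = 67.19/10 = 6.72.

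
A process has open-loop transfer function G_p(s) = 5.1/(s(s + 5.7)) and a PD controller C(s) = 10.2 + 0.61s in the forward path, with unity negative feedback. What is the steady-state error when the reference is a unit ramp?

The loop has one pole at the origin (type 1). Velocity error constant K_v = lim_{s→0} s·C(s)G_p(s) = 10.2·5.1/5.7 = 9.126.
Steady-state error to a unit ramp: e_ss = 1/K_v = 0.11.

0.11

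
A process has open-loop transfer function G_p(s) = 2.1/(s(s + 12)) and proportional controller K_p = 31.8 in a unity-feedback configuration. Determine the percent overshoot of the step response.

Closed-loop characteristic equation: s² + 12s + 66.78 = 0, so ω_n = 8.172 rad/s and ζ = 12/(2·8.172) = 0.7342.
%OS = 100·exp(−πζ/√(1−ζ²)) = 100·exp(−π·0.7342/√0.4609) = 3.35%.

3.35%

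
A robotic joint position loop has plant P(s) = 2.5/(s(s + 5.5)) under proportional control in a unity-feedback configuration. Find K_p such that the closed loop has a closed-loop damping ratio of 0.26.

K_p = 44.7

Closed-loop characteristic equation: s² + 5.5s + K_p·2.5 = 0.
So ω_n = √(2.5K_p) and 2ζω_n = 5.5, giving ζ = 5.5/(2√(2.5K_p)).
Setting ζ = 0.26: √(2.5K_p) = 5.5/(2·0.26) = 10.58, so K_p = 111.9/2.5 = 44.7.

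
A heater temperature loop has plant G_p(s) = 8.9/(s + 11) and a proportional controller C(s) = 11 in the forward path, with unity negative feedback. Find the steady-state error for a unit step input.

0.101

The loop is type 0. Static position error constant K_pos = C(0)·G_p(0) = 11·0.8091 = 8.9.
Steady-state error to a unit step: e_ss = 1/(1+K_pos) = 1/9.9 = 0.101.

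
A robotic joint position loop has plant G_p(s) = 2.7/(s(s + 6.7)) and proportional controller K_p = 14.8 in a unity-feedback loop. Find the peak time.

T_p = 0.586 s

From 1 + K_pG_p(s) = 0: s² + 6.7s + 39.96 = 0 ⇒ ω_n = 6.321, ζ = 0.5299.
Damped frequency ω_d = ω_n√(1−ζ²) = 5.361 rad/s, so peak time T_p = π/ω_d = 0.586 s.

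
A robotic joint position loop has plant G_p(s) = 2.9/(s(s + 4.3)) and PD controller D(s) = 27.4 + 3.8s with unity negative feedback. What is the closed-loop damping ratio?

Forward path: (27.4 + 3.8s)·2.9/(s(s+4.3)). The closed-loop characteristic equation is s² + (4.3 + 2.9·3.8)s + 2.9·27.4 = 0.
That is s² + 15.32s + 79.46 = 0, so ω_n = 8.914 rad/s and ζ = 15.32/(2·8.914) = 0.8593.

ζ = 0.859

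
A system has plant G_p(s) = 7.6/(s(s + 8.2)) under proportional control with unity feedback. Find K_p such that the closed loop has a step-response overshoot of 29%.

From %OS = 100·exp(−πζ/√(1−ζ²)) = 29%, ζ = −ln(0.29)/√(π²+ln²(0.29)) = 0.3666.
Characteristic equation s² + 8.2s + 7.6K_p = 0 gives ζ = 8.2/(2√(7.6K_p)).
Setting ζ = 0.3666: √(7.6K_p) = 8.2/(2·0.3666) = 11.18, so K_p = 125.1/7.6 = 16.5.

K_p = 16.5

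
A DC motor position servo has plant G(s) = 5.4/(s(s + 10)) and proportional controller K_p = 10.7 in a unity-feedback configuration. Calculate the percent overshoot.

Closed-loop characteristic equation: s² + 10s + 57.78 = 0, so ω_n = 7.601 rad/s and ζ = 10/(2·7.601) = 0.6578.
%OS = 100·exp(−πζ/√(1−ζ²)) = 100·exp(−π·0.6578/√0.5673) = 6.43%.

6.43%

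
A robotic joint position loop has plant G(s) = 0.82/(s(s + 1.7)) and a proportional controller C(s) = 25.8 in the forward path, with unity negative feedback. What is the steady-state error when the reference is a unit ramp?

0.0804

The loop has one pole at the origin (type 1). Velocity error constant K_v = lim_{s→0} s·C(s)G(s) = 25.8·0.82/1.7 = 12.44.
Steady-state error to a unit ramp: e_ss = 1/K_v = 0.0804.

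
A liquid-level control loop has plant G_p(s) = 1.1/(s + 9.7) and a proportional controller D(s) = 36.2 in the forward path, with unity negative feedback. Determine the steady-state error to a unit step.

The loop is type 0. Static position error constant K_pos = D(0)·G_p(0) = 36.2·0.1134 = 4.105.
Steady-state error to a unit step: e_ss = 1/(1+K_pos) = 1/5.105 = 0.196.

0.196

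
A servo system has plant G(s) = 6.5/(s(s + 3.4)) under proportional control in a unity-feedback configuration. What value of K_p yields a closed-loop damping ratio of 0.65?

Closed-loop characteristic equation: s² + 3.4s + K_p·6.5 = 0.
So ω_n = √(6.5K_p) and 2ζω_n = 3.4, giving ζ = 3.4/(2√(6.5K_p)).
Setting ζ = 0.65: √(6.5K_p) = 3.4/(2·0.65) = 2.615, so K_p = 6.84/6.5 = 1.05.

K_p = 1.05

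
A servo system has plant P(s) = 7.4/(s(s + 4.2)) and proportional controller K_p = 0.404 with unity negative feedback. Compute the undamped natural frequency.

ω_n = 1.73 rad/s

With unity feedback the closed-loop characteristic equation is s² + 4.2s + 0.404·7.4 = s² + 4.2s + 2.99 = 0.
So ω_n² = 2.99 ⇒ ω_n = 1.729 rad/s, and ζ = 4.2/(2ω_n) = 1.21.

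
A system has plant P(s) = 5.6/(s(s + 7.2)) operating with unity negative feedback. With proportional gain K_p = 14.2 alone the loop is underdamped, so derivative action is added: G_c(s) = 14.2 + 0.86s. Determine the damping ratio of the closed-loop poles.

ζ = 0.674

Forward path: (14.2 + 0.86s)·5.6/(s(s+7.2)). The closed-loop characteristic equation is s² + (7.2 + 5.6·0.86)s + 5.6·14.2 = 0.
That is s² + 12.02s + 79.52 = 0, so ω_n = 8.917 rad/s and ζ = 12.02/(2·8.917) = 0.6737.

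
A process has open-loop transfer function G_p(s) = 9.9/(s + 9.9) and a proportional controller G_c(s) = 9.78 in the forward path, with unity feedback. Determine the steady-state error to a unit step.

The loop is type 0. Static position error constant K_pos = G_c(0)·G_p(0) = 9.78·1 = 9.78.
Steady-state error to a unit step: e_ss = 1/(1+K_pos) = 1/10.78 = 0.0928.

0.0928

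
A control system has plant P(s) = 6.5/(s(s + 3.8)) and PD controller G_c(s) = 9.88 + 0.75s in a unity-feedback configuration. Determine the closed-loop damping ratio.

Forward path: (9.88 + 0.75s)·6.5/(s(s+3.8)). The closed-loop characteristic equation is s² + (3.8 + 6.5·0.75)s + 6.5·9.88 = 0.
That is s² + 8.675s + 64.22 = 0, so ω_n = 8.014 rad/s and ζ = 8.675/(2·8.014) = 0.5413.

ζ = 0.541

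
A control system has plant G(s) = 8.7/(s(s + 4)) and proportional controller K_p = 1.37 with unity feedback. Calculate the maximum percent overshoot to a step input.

The closed-loop denominator s² + 4s + 11.92 gives ω_n = √11.92 = 3.452 and ζ = 4/(2ω_n) = 0.5793.
%OS = 100·exp(−πζ/√(1−ζ²)) = 100·exp(−π·0.5793/√0.6644) = 10.7%.

10.7%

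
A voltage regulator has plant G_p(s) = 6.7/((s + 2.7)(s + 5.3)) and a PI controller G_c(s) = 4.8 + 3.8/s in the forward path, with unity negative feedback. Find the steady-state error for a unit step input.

0

The open loop G_c(s)G_p(s) has a pole at the origin (type 1), so the static position error constant is infinite and e_ss = 1/(1+∞) = 0.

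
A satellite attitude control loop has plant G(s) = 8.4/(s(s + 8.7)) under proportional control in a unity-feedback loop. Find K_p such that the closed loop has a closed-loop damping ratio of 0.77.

K_p = 3.8

Closed-loop characteristic equation: s² + 8.7s + K_p·8.4 = 0.
So ω_n = √(8.4K_p) and 2ζω_n = 8.7, giving ζ = 8.7/(2√(8.4K_p)).
Setting ζ = 0.77: √(8.4K_p) = 8.7/(2·0.77) = 5.649, so K_p = 31.92/8.4 = 3.8.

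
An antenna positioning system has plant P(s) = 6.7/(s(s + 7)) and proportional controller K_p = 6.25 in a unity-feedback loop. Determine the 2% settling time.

Closed-loop characteristic equation: s² + 7s + 41.88 = 0, so ω_n = 6.471 rad/s and ζ = 7/(2·6.471) = 0.5409.
2% settling time T_s ≈ 4/(ζω_n) = 4/3.5 = 1.14 s.

T_s ≈ 1.14 s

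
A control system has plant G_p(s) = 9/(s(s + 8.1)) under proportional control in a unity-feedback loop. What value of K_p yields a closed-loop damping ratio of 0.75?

K_p = 3.24

Closed-loop characteristic equation: s² + 8.1s + K_p·9 = 0.
So ω_n = √(9K_p) and 2ζω_n = 8.1, giving ζ = 8.1/(2√(9K_p)).
Setting ζ = 0.75: √(9K_p) = 8.1/(2·0.75) = 5.4, so K_p = 29.16/9 = 3.24.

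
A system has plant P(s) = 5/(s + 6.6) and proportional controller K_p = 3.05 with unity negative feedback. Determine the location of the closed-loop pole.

s = -21.85

Closed-loop transfer function: T(s) = K_p·P(s)/(1 + K_p·P(s)) = 15.25/(s + 6.6 + 15.25) = 15.25/(s + 21.85).
The closed-loop pole is at s = −21.85.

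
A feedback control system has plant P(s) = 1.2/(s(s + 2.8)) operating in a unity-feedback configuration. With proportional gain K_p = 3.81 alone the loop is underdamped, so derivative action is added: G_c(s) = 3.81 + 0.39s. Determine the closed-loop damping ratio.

Forward path: (3.81 + 0.39s)·1.2/(s(s+2.8)). The closed-loop characteristic equation is s² + (2.8 + 1.2·0.39)s + 1.2·3.81 = 0.
That is s² + 3.268s + 4.572 = 0, so ω_n = 2.138 rad/s and ζ = 3.268/(2·2.138) = 0.7642.

ζ = 0.764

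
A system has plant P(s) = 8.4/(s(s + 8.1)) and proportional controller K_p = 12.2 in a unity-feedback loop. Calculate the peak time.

T_p = 0.339 s

The closed-loop denominator s² + 8.1s + 102.5 gives ω_n = √102.5 = 10.12 and ζ = 8.1/(2ω_n) = 0.4001.
Damped frequency ω_d = ω_n√(1−ζ²) = 9.278 rad/s, so peak time T_p = π/ω_d = 0.339 s.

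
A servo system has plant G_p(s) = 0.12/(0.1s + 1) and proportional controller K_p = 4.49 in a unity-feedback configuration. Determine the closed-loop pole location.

s = -15.39

Closed loop: T(s) = K_p·G_p/(1+K_p·G_p) = 0.5388/(0.1s + 1 + 0.5388), with pole at s = −(1 + 0.5388)/0.1 = −15.39.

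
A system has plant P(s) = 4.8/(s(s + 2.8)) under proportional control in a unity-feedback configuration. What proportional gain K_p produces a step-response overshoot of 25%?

From %OS = 100·exp(−πζ/√(1−ζ²)) = 25%, ζ = −ln(0.25)/√(π²+ln²(0.25)) = 0.4037.
Characteristic equation s² + 2.8s + 4.8K_p = 0 gives ζ = 2.8/(2√(4.8K_p)).
Setting ζ = 0.4037: √(4.8K_p) = 2.8/(2·0.4037) = 3.468, so K_p = 12.03/4.8 = 2.51.

K_p = 2.51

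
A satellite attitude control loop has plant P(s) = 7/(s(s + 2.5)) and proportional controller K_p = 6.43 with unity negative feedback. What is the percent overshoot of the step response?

The closed-loop denominator s² + 2.5s + 45.01 gives ω_n = √45.01 = 6.709 and ζ = 2.5/(2ω_n) = 0.1863.
%OS = 100·exp(−πζ/√(1−ζ²)) = 100·exp(−π·0.1863/√0.9653) = 55.1%.

55.1%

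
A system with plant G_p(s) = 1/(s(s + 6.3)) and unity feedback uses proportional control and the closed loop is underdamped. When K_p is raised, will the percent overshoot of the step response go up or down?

increase

Characteristic equation s² + 6.3s + K_p·1 = 0: raising K_p raises ω_n while 2ζω_n = 6.3 is fixed, so ζ falls and overshoot grows.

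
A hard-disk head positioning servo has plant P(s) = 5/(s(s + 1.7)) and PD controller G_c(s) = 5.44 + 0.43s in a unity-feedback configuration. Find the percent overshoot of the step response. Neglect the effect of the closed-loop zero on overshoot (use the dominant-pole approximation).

28.7%

Forward path: (5.44 + 0.43s)·5/(s(s+1.7)). The closed-loop characteristic equation is s² + (1.7 + 5·0.43)s + 5·5.44 = 0.
That is s² + 3.85s + 27.2 = 0, so ω_n = 5.215 rad/s and ζ = 3.85/(2·5.215) = 0.3691.
%OS = 100·exp(−πζ/√(1−ζ²)) = 28.7%.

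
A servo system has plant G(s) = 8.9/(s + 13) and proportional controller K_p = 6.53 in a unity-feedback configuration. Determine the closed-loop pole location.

s = -71.12

Closed-loop transfer function: T(s) = K_p·G(s)/(1 + K_p·G(s)) = 58.12/(s + 13 + 58.12) = 58.12/(s + 71.12).
The closed-loop pole is at s = −71.12.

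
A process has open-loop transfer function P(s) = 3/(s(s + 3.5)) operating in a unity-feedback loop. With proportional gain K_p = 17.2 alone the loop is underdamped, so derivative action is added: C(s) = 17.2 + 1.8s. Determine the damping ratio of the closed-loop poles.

Forward path: (17.2 + 1.8s)·3/(s(s+3.5)). The closed-loop characteristic equation is s² + (3.5 + 3·1.8)s + 3·17.2 = 0.
That is s² + 8.9s + 51.6 = 0, so ω_n = 7.183 rad/s and ζ = 8.9/(2·7.183) = 0.6195.

ζ = 0.619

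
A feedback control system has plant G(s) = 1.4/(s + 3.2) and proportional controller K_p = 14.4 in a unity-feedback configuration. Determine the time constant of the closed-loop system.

τ = 0.0428 s

Closed-loop transfer function: T(s) = K_p·G(s)/(1 + K_p·G(s)) = 20.16/(s + 3.2 + 20.16) = 20.16/(s + 23.36).
Time constant τ = 1/23.36 = 0.0428 s.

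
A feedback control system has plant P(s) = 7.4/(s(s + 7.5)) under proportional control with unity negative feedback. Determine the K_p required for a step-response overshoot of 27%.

From %OS = 100·exp(−πζ/√(1−ζ²)) = 27%, ζ = −ln(0.27)/√(π²+ln²(0.27)) = 0.3847.
Characteristic equation s² + 7.5s + 7.4K_p = 0 gives ζ = 7.5/(2√(7.4K_p)).
Setting ζ = 0.3847: √(7.4K_p) = 7.5/(2·0.3847) = 9.748, so K_p = 95.02/7.4 = 12.8.

K_p = 12.8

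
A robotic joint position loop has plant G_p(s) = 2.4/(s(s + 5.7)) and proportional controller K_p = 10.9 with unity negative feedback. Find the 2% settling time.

Closed-loop characteristic equation: s² + 5.7s + 26.16 = 0, so ω_n = 5.115 rad/s and ζ = 5.7/(2·5.115) = 0.5572.
2% settling time T_s ≈ 4/(ζω_n) = 4/2.85 = 1.4 s.

T_s ≈ 1.4 s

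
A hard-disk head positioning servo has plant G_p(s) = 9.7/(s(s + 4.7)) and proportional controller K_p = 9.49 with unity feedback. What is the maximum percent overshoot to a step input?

The closed-loop denominator s² + 4.7s + 92.05 gives ω_n = √92.05 = 9.594 and ζ = 4.7/(2ω_n) = 0.2449.
%OS = 100·exp(−πζ/√(1−ζ²)) = 100·exp(−π·0.2449/√0.94) = 45.2%.

45.2%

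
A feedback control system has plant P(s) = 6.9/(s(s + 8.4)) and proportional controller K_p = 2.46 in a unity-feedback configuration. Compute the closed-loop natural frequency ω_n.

1 + K_p·P(s) = 0 gives s² + 8.4s + 16.97 = 0.
Matching s² + 2ζω_n s + ω_n²: ω_n = √16.97 = 4.12 rad/s and 2ζω_n = 8.4, so ζ = 8.4/(2·4.12) = 1.02.

ω_n = 4.12 rad/s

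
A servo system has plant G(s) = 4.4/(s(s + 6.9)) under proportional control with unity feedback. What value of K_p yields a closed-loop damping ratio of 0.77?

Closed-loop characteristic equation: s² + 6.9s + K_p·4.4 = 0.
So ω_n = √(4.4K_p) and 2ζω_n = 6.9, giving ζ = 6.9/(2√(4.4K_p)).
Setting ζ = 0.77: √(4.4K_p) = 6.9/(2·0.77) = 4.481, so K_p = 20.08/4.4 = 4.56.

K_p = 4.56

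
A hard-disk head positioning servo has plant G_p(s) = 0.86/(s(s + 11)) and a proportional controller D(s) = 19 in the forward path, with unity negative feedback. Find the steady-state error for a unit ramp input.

The loop has one pole at the origin (type 1). Velocity error constant K_v = lim_{s→0} s·D(s)G_p(s) = 19·0.86/11 = 1.485.
Steady-state error to a unit ramp: e_ss = 1/K_v = 0.673.

0.673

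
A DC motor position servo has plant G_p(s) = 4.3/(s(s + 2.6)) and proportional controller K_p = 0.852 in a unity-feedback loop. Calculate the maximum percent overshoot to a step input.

The closed-loop denominator s² + 2.6s + 3.664 gives ω_n = √3.664 = 1.914 and ζ = 2.6/(2ω_n) = 0.6792.
%OS = 100·exp(−πζ/√(1−ζ²)) = 100·exp(−π·0.6792/√0.5387) = 5.46%.

5.46%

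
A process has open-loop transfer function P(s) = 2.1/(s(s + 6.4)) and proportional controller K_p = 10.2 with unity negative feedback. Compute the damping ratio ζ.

With unity feedback the closed-loop characteristic equation is s² + 6.4s + 10.2·2.1 = s² + 6.4s + 21.42 = 0.
So ω_n² = 21.42 ⇒ ω_n = 4.628 rad/s, and ζ = 6.4/(2ω_n) = 0.691.

ζ = 0.691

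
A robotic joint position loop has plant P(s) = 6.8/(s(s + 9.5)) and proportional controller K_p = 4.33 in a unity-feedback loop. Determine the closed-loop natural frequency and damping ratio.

The closed-loop denominator is s(s+9.5) + 4.33·6.8 = s² + 9.5s + 29.44.
Matching s² + 2ζω_n s + ω_n²: ω_n = √29.44 = 5.426 rad/s and 2ζω_n = 9.5, so ζ = 9.5/(2·5.426) = 0.875.

ω_n = 5.43 rad/s, ζ = 0.875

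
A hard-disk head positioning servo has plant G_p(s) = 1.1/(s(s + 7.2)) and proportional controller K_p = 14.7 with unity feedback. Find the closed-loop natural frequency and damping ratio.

ω_n = 4.02 rad/s, ζ = 0.895

1 + K_p·G_p(s) = 0 gives s² + 7.2s + 16.17 = 0.
Matching s² + 2ζω_n s + ω_n²: ω_n = √16.17 = 4.021 rad/s and 2ζω_n = 7.2, so ζ = 7.2/(2·4.021) = 0.895.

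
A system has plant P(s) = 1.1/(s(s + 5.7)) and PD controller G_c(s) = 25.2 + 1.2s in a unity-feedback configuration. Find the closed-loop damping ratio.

ζ = 0.667

Forward path: (25.2 + 1.2s)·1.1/(s(s+5.7)). The closed-loop characteristic equation is s² + (5.7 + 1.1·1.2)s + 1.1·25.2 = 0.
That is s² + 7.02s + 27.72 = 0, so ω_n = 5.265 rad/s and ζ = 7.02/(2·5.265) = 0.6667.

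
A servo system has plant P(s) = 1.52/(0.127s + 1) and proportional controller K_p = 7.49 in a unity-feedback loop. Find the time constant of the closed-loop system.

Closed loop: T(s) = K_p·P/(1+K_p·P) = 11.38/(0.127s + 1 + 11.38), with pole at s = −(1 + 11.38)/0.127 = −97.52.
Closed-loop time constant τ = 1/97.52 = 0.0103 s.

τ = 0.0103 s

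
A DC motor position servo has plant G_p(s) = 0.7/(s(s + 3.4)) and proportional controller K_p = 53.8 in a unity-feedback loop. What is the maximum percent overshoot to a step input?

40.4%

The closed-loop denominator s² + 3.4s + 37.66 gives ω_n = √37.66 = 6.137 and ζ = 3.4/(2ω_n) = 0.277.
%OS = 100·exp(−πζ/√(1−ζ²)) = 100·exp(−π·0.277/√0.9233) = 40.4%.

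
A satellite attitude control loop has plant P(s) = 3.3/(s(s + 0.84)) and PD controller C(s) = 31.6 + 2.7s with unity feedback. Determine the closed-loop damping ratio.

ζ = 0.477

Forward path: (31.6 + 2.7s)·3.3/(s(s+0.84)). The closed-loop characteristic equation is s² + (0.84 + 3.3·2.7)s + 3.3·31.6 = 0.
That is s² + 9.75s + 104.3 = 0, so ω_n = 10.21 rad/s and ζ = 9.75/(2·10.21) = 0.4774.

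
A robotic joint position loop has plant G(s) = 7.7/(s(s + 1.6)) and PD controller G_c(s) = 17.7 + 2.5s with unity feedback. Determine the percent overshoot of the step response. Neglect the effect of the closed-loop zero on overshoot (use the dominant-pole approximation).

0.196%

Forward path: (17.7 + 2.5s)·7.7/(s(s+1.6)). The closed-loop characteristic equation is s² + (1.6 + 7.7·2.5)s + 7.7·17.7 = 0.
That is s² + 20.85s + 136.3 = 0, so ω_n = 11.67 rad/s and ζ = 20.85/(2·11.67) = 0.893.
%OS = 100·exp(−πζ/√(1−ζ²)) = 0.196%.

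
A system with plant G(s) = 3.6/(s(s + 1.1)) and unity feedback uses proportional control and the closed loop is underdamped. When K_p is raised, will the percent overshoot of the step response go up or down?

increase

ζ = 1.1/(2√(3.6K_p)) decreases as K_p grows; lower damping means more overshoot.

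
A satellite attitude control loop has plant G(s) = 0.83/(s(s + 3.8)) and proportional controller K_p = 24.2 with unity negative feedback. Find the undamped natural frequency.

With unity feedback the closed-loop characteristic equation is s² + 3.8s + 24.2·0.83 = s² + 3.8s + 20.09 = 0.
Matching s² + 2ζω_n s + ω_n²: ω_n = √20.09 = 4.482 rad/s and 2ζω_n = 3.8, so ζ = 3.8/(2·4.482) = 0.424.

ω_n = 4.48 rad/s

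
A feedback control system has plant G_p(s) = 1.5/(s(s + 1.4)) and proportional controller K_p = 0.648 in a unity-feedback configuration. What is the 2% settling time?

Closed-loop characteristic equation: s² + 1.4s + 0.972 = 0, so ω_n = 0.9859 rad/s and ζ = 1.4/(2·0.9859) = 0.71.
2% settling time T_s ≈ 4/(ζω_n) = 4/0.7 = 5.71 s.

T_s ≈ 5.71 s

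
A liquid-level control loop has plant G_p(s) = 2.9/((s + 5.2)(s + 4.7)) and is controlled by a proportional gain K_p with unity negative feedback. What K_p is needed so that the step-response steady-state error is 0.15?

For a type-0 loop with proportional control, e_ss = 1/(1 + K_p·G_p(0)).
G_p(0) = 0.1187. Require 1/(1 + K_p·0.1187) = 0.15, so 1 + 0.1187·K_p = 6.667.
K_p = (6.667 − 1)/0.1187 = 47.8.

K_p = 47.8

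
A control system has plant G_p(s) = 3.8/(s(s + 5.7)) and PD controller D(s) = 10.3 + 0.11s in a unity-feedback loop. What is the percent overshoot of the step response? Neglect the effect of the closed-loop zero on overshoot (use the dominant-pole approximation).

Forward path: (10.3 + 0.11s)·3.8/(s(s+5.7)). The closed-loop characteristic equation is s² + (5.7 + 3.8·0.11)s + 3.8·10.3 = 0.
That is s² + 6.118s + 39.14 = 0, so ω_n = 6.256 rad/s and ζ = 6.118/(2·6.256) = 0.489.
%OS = 100·exp(−πζ/√(1−ζ²)) = 17.2%.

17.2%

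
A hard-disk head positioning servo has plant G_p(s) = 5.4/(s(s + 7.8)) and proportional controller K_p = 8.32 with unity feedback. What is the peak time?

T_p = 0.576 s

Closed-loop characteristic equation: s² + 7.8s + 44.93 = 0, so ω_n = 6.703 rad/s and ζ = 7.8/(2·6.703) = 0.5818.
Damped frequency ω_d = ω_n√(1−ζ²) = 5.451 rad/s, so peak time T_p = π/ω_d = 0.576 s.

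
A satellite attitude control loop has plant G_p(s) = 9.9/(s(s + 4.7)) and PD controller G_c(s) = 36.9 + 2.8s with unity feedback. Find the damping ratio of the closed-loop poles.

ζ = 0.848

Forward path: (36.9 + 2.8s)·9.9/(s(s+4.7)). The closed-loop characteristic equation is s² + (4.7 + 9.9·2.8)s + 9.9·36.9 = 0.
That is s² + 32.42s + 365.3 = 0, so ω_n = 19.11 rad/s and ζ = 32.42/(2·19.11) = 0.8481.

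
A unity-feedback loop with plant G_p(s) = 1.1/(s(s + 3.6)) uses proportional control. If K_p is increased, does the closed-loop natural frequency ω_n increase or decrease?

increase

ω_n = √(1.1·K_p), which grows with K_p.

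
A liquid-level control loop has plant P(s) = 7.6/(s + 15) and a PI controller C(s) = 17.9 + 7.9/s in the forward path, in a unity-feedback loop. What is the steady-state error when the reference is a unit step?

0

The open loop C(s)P(s) has a pole at the origin (type 1), so the static position error constant is infinite and e_ss = 1/(1+∞) = 0.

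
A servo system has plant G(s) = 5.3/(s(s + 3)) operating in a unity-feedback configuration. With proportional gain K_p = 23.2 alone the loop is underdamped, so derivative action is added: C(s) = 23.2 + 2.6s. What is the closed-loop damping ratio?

ζ = 0.757

Forward path: (23.2 + 2.6s)·5.3/(s(s+3)). The closed-loop characteristic equation is s² + (3 + 5.3·2.6)s + 5.3·23.2 = 0.
That is s² + 16.78s + 123 = 0, so ω_n = 11.09 rad/s and ζ = 16.78/(2·11.09) = 0.7566.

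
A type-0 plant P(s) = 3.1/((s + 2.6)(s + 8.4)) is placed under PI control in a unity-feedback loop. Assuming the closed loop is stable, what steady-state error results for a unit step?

The PI controller's integrator makes the forward path type 1, so e_ss to a step is zero.

0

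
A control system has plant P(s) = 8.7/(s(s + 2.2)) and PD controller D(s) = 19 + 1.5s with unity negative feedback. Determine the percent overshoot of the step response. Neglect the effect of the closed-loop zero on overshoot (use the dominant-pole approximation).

Forward path: (19 + 1.5s)·8.7/(s(s+2.2)). The closed-loop characteristic equation is s² + (2.2 + 8.7·1.5)s + 8.7·19 = 0.
That is s² + 15.25s + 165.3 = 0, so ω_n = 12.86 rad/s and ζ = 15.25/(2·12.86) = 0.5931.
%OS = 100·exp(−πζ/√(1−ζ²)) = 9.89%.

9.89%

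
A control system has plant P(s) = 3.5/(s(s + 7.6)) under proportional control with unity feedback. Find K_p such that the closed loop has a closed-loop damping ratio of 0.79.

K_p = 6.61

Closed-loop characteristic equation: s² + 7.6s + K_p·3.5 = 0.
So ω_n = √(3.5K_p) and 2ζω_n = 7.6, giving ζ = 7.6/(2√(3.5K_p)).
Setting ζ = 0.79: √(3.5K_p) = 7.6/(2·0.79) = 4.81, so K_p = 23.14/3.5 = 6.61.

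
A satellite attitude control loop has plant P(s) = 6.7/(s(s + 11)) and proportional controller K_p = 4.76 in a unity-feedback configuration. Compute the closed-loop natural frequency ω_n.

ω_n = 5.65 rad/s

1 + K_p·P(s) = 0 gives s² + 11s + 31.89 = 0.
So ω_n² = 31.89 ⇒ ω_n = 5.647 rad/s, and ζ = 11/(2ω_n) = 0.974.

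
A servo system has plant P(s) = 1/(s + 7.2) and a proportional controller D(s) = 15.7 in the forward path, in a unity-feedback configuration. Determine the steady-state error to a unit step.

The loop is type 0. Static position error constant K_pos = D(0)·P(0) = 15.7·0.1389 = 2.181.
Steady-state error to a unit step: e_ss = 1/(1+K_pos) = 1/3.181 = 0.314.

0.314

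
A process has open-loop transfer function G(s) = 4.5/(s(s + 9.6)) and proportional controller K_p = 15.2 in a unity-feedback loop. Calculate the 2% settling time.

T_s ≈ 0.833 s

From 1 + K_pG(s) = 0: s² + 9.6s + 68.4 = 0 ⇒ ω_n = 8.27, ζ = 0.5804.
2% settling time T_s ≈ 4/(ζω_n) = 4/4.8 = 0.833 s.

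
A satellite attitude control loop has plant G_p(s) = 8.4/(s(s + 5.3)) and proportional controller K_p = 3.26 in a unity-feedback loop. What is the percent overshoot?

15.8%

Closed-loop characteristic equation: s² + 5.3s + 27.38 = 0, so ω_n = 5.233 rad/s and ζ = 5.3/(2·5.233) = 0.5064.
%OS = 100·exp(−πζ/√(1−ζ²)) = 100·exp(−π·0.5064/√0.7436) = 15.8%.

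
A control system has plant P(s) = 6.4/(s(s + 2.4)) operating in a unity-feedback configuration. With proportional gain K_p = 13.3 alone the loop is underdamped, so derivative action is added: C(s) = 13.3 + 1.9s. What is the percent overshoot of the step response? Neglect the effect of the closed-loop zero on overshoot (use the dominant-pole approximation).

Forward path: (13.3 + 1.9s)·6.4/(s(s+2.4)). The closed-loop characteristic equation is s² + (2.4 + 6.4·1.9)s + 6.4·13.3 = 0.
That is s² + 14.56s + 85.12 = 0, so ω_n = 9.226 rad/s and ζ = 14.56/(2·9.226) = 0.7891.
%OS = 100·exp(−πζ/√(1−ζ²)) = 1.77%.

1.77%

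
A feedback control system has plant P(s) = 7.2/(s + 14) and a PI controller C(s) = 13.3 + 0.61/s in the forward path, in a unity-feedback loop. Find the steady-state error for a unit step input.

0

The open loop C(s)P(s) has a pole at the origin (type 1), so the static position error constant is infinite and e_ss = 1/(1+∞) = 0.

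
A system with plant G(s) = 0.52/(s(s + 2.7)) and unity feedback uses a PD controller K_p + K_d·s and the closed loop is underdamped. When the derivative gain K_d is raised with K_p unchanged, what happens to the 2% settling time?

Characteristic equation s² + (2.7 + 0.52K_d)s + 0.52K_p = 0: raising K_d increases ζω_n = (2.7+0.52K_d)/2 while the loop stays underdamped, so T_s ≈ 4/(ζω_n) decreases.

decrease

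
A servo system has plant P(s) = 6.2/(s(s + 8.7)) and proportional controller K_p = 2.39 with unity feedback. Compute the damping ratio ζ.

ζ = 1.13

1 + K_p·P(s) = 0 gives s² + 8.7s + 14.82 = 0.
So ω_n² = 14.82 ⇒ ω_n = 3.849 rad/s, and ζ = 8.7/(2ω_n) = 1.13.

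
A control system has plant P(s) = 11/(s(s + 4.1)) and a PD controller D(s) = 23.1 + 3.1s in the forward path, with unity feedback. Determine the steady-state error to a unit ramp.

The loop has one pole at the origin (type 1). Velocity error constant K_v = lim_{s→0} s·D(s)P(s) = 23.1·11/4.1 = 61.98.
Steady-state error to a unit ramp: e_ss = 1/K_v = 0.0161.

0.0161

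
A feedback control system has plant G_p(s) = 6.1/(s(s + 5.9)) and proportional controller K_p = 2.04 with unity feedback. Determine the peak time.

The closed-loop denominator s² + 5.9s + 12.44 gives ω_n = √12.44 = 3.528 and ζ = 5.9/(2ω_n) = 0.8363.
Damped frequency ω_d = ω_n√(1−ζ²) = 1.934 rad/s, so peak time T_p = π/ω_d = 1.62 s.

T_p = 1.62 s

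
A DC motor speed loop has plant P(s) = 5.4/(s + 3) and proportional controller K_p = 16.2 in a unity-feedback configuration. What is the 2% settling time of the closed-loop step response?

Closed-loop transfer function: T(s) = K_p·P(s)/(1 + K_p·P(s)) = 87.48/(s + 3 + 87.48) = 87.48/(s + 90.48).
Time constant τ = 1/90.48 = 0.01105 s, so the 2% settling time is about 4τ = 0.0442 s.

T_s ≈ 0.0442 s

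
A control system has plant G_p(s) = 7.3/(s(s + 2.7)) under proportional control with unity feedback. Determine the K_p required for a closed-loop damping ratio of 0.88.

Closed-loop characteristic equation: s² + 2.7s + K_p·7.3 = 0.
So ω_n = √(7.3K_p) and 2ζω_n = 2.7, giving ζ = 2.7/(2√(7.3K_p)).
Setting ζ = 0.88: √(7.3K_p) = 2.7/(2·0.88) = 1.534, so K_p = 2.353/7.3 = 0.322.

K_p = 0.322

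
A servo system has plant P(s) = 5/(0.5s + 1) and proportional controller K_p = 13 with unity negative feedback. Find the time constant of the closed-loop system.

Closed loop: T(s) = K_p·P/(1+K_p·P) = 65/(0.5s + 1 + 65), with pole at s = −(1 + 65)/0.5 = −132.
Closed-loop time constant τ = 1/132 = 0.00758 s.

τ = 0.00758 s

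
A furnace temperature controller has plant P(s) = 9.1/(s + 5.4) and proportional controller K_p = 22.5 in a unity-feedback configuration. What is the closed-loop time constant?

τ = 0.00476 s

Closed-loop transfer function: T(s) = K_p·P(s)/(1 + K_p·P(s)) = 204.8/(s + 5.4 + 204.8) = 204.8/(s + 210.2).
Time constant τ = 1/210.2 = 0.00476 s.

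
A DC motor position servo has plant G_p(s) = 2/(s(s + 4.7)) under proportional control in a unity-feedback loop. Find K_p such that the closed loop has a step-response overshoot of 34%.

From %OS = 100·exp(−πζ/√(1−ζ²)) = 34%, ζ = −ln(0.34)/√(π²+ln²(0.34)) = 0.3248.
Characteristic equation s² + 4.7s + 2K_p = 0 gives ζ = 4.7/(2√(2K_p)).
Setting ζ = 0.3248: √(2K_p) = 4.7/(2·0.3248) = 7.236, so K_p = 52.35/2 = 26.2.

K_p = 26.2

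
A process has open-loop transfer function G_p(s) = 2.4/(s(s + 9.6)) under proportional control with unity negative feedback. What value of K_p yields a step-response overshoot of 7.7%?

From %OS = 100·exp(−πζ/√(1−ζ²)) = 7.7%, ζ = −ln(0.077)/√(π²+ln²(0.077)) = 0.6323.
Characteristic equation s² + 9.6s + 2.4K_p = 0 gives ζ = 9.6/(2√(2.4K_p)).
Setting ζ = 0.6323: √(2.4K_p) = 9.6/(2·0.6323) = 7.592, so K_p = 57.63/2.4 = 24.

K_p = 24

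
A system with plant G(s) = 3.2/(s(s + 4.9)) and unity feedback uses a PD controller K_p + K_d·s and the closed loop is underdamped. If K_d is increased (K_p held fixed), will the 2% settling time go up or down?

decrease

Characteristic equation s² + (4.9 + 3.2K_d)s + 3.2K_p = 0: raising K_d increases ζω_n = (4.9+3.2K_d)/2 while the loop stays underdamped, so T_s ≈ 4/(ζω_n) decreases.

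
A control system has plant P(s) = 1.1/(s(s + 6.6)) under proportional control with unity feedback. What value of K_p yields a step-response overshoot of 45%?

K_p = 163

From %OS = 100·exp(−πζ/√(1−ζ²)) = 45%, ζ = −ln(0.45)/√(π²+ln²(0.45)) = 0.2463.
Characteristic equation s² + 6.6s + 1.1K_p = 0 gives ζ = 6.6/(2√(1.1K_p)).
Setting ζ = 0.2463: √(1.1K_p) = 6.6/(2·0.2463) = 13.4, so K_p = 179.5/1.1 = 163.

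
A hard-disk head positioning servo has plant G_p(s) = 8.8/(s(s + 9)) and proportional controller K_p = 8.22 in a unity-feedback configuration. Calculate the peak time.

Closed-loop characteristic equation: s² + 9s + 72.34 = 0, so ω_n = 8.505 rad/s and ζ = 9/(2·8.505) = 0.5291.
Damped frequency ω_d = ω_n√(1−ζ²) = 7.217 rad/s, so peak time T_p = π/ω_d = 0.435 s.

T_p = 0.435 s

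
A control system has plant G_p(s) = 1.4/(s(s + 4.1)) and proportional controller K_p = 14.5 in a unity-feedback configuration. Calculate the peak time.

Closed-loop characteristic equation: s² + 4.1s + 20.3 = 0, so ω_n = 4.506 rad/s and ζ = 4.1/(2·4.506) = 0.455.
Damped frequency ω_d = ω_n√(1−ζ²) = 4.012 rad/s, so peak time T_p = π/ω_d = 0.783 s.

T_p = 0.783 s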